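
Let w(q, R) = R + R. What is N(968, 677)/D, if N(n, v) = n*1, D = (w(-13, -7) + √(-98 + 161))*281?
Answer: -1936/5339 - 2904*√7/37373 ≈ -0.56820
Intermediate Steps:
w(q, R) = 2*R
D = -3934 + 843*√7 (D = (2*(-7) + √(-98 + 161))*281 = (-14 + √63)*281 = (-14 + 3*√7)*281 = -3934 + 843*√7 ≈ -1703.6)
N(n, v) = n
N(968, 677)/D = 968/(-3934 + 843*√7)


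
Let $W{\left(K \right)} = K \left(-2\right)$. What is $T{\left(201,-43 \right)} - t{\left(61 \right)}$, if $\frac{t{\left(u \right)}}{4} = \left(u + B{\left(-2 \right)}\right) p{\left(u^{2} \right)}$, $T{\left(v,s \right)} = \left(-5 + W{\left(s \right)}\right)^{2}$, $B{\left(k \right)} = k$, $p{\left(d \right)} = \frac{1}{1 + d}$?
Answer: $\frac{12209903}{1861} \approx 6560.9$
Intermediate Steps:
$W{\left(K \right)} = - 2 K$
$T{\left(v,s \right)} = \left(-5 - 2 s\right)^{2}$
$t{\left(u \right)} = \frac{4 \left(-2 + u\right)}{1 + u^{2}}$ ($t{\left(u \right)} = 4 \frac{u - 2}{1 + u^{2}} = 4 \frac{-2 + u}{1 + u^{2}} = \frac{4 \left(-2 + u\right)}{1 + u^{2}}$)
$T{\left(201,-43 \right)} - t{\left(61 \right)} = \left(5 + 2 \left(-43\right)\right)^{2} - \frac{4 \left(-2 + 61\right)}{1 + 61^{2}} = \left(5 - 86\right)^{2} - 4 \frac{1}{1 + 3721} \cdot 59 = \left(-81\right)^{2} - 4 \cdot \frac{1}{3722} \cdot 59 = 6561 - 4 \cdot \frac{1}{3722} \cdot 59 = 6561 - \frac{118}{1861} = \frac{12209903}{1861}$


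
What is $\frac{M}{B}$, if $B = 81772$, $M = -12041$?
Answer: $- \frac{12041}{81772} \approx -0.14725$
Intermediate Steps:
$\frac{M}{B} = - \frac{12041}{81772}$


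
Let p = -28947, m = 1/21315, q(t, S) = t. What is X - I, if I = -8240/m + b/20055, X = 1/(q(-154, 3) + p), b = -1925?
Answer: 2928701325878782/16674873 ≈ 1.7564e+8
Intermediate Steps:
m = 1/21315 ≈ 4.6915e-5
X = -1/29101 (X = 1/(-154 - 28947) = 1/(-29101) = -1/29101 ≈ -3.4363e-5)
I = -100639198855/573 (I = -8240/1/21315 - 1925/20055 = -8240*21315 - 1925*1/20055 = -175635600 - 55/573 = -100639198855/573 ≈ -1.7564e+8)
X - I = -1/29101 - 1*(-100639198855/573) = -1/29101 + 100639198855/573 = 2928701325878782/16674873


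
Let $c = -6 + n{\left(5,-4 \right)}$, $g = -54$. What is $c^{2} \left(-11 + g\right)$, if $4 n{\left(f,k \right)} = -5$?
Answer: $- \frac{54665}{16} \approx -3416.6$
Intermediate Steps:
$n{\left(f,k \right)} = - \frac{5}{4}$ ($n{\left(f,k \right)} = \frac{1}{4} \left(-5\right) = - \frac{5}{4}$)
$c = - \frac{29}{4}$ ($c = -6 - \frac{5}{4} = - \frac{29}{4} \approx -7.25$)
$c^{2} \left(-11 + g\right) = \left(- \frac{29}{4}\right)^{2} \left(-11 - 54\right) = \frac{841}{16} \left(-65\right) = - \frac{54665}{16}$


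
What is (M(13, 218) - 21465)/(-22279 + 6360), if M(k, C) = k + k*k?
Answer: 21283/15919 ≈ 1.3370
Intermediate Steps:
M(k, C) = k + k²
(M(13, 218) - 21465)/(-22279 + 6360) = (13*(1 + 13) - 21465)/(-22279 + 6360) = (13*14 - 21465)/(-15919) = (182 - 21465)*(-1/15919) = -21283*(-1/15919) = 21283/15919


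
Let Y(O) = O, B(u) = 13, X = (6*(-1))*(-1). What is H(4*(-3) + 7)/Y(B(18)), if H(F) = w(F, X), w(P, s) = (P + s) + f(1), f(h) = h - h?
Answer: 1/13 ≈ 0.076923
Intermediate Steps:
f(h) = 0
X = 6 (X = -6*(-1) = 6)
w(P, s) = P + s (w(P, s) = (P + s) + 0 = P + s)
H(F) = 6 + F (H(F) = F + 6 = 6 + F)
H(4*(-3) + 7)/Y(B(18)) = (6 + (4*(-3) + 7))/13 = (6 + (-12 + 7))*(1/13) = (6 - 5)*(1/13) = 1*(1/13) = 1/13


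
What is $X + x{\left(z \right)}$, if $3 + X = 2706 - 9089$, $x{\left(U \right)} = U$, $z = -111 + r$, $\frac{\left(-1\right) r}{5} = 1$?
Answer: $-6502$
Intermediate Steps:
$r = -5$ ($r = \left(-5\right) 1 = -5$)
$z = -116$ ($z = -111 - 5 = -116$)
$X = -6386$ ($X = -3 + \left(2706 - 9089\right) = -3 - 6383 = -6386$)
$X + x{\left(z \right)} = -6386 - 116 = -6502$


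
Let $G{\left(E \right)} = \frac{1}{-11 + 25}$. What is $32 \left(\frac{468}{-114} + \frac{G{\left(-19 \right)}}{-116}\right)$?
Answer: $- \frac{506764}{3857} \approx -131.39$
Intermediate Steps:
$G{\left(E \right)} = \frac{1}{14}$
$32 \left(\frac{468}{-114} + \frac{G{\left(-19 \right)}}{-116}\right) = 32 \left(\frac{468}{-114} + \frac{1}{14 \left(-116\right)}\right) = 32 \left(468 \left(- \frac{1}{114}\right) + \frac{1}{14} \left(- \frac{1}{116}\right)\right) = 32 \left(- \frac{78}{19} - \frac{1}{1624}\right) = 32 \left(- \frac{126691}{30856}\right) = - \frac{506764}{3857}$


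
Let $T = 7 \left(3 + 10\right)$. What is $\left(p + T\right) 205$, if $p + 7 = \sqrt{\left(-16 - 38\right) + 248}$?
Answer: $17220 + 205 \sqrt{194} \approx 20075.0$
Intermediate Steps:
$p = -7 + \sqrt{194}$ ($p = -7 + \sqrt{\left(-16 - 38\right) + 248} = -7 + \sqrt{-54 + 248} = -7 + \sqrt{194} \approx 6.9284$)
$T = 91$ ($T = 7 \cdot 13 = 91$)
$\left(p + T\right) 205 = \left(\left(-7 + \sqrt{194}\right) + 91\right) 205 = \left(84 + \sqrt{194}\right) 205 = 17220 + 205 \sqrt{194}$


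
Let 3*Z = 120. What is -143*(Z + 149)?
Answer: -27027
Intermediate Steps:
Z = 40 (Z = (⅓)*120 = 40)
-143*(Z + 149) = -143*(40 + 149) = -143*189 = -27027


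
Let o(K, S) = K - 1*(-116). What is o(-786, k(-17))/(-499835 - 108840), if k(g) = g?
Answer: 134/121735 ≈ 0.0011008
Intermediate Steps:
o(K, S) = 116 + K (o(K, S) = K + 116 = 116 + K)
o(-786, k(-17))/(-499835 - 108840) = (116 - 786)/(-499835 - 108840) = -670/(-608675) = -670*(-1/608675) = 134/121735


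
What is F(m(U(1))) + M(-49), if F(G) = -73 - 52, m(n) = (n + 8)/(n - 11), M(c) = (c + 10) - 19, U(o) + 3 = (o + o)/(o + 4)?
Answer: -183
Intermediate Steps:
U(o) = -3 + 2*o/(4 + o) (U(o) = -3 + (o + o)/(o + 4) = -3 + (2*o)/(4 + o) = -3 + 2*o/(4 + o))
M(c) = -9 + c (M(c) = (10 + c) - 19 = -9 + c)
m(n) = (8 + n)/(-11 + n)
F(G) = -125
F(m(U(1))) + M(-49) = -125 + (-9 - 49) = -125 - 58 = -183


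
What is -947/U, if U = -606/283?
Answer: 268001/606 ≈ 442.25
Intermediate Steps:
U = -606/283 (U = -606*1/283 = -606/283 ≈ -2.1413)
-947/U = -947/(-606/283) = -947*(-283/606) = 268001/606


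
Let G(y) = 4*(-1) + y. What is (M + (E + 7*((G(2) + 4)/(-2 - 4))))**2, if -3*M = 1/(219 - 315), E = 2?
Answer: 9025/82944 ≈ 0.10881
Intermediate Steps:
G(y) = -4 + y
M = 1/288 (M = -1/(3*(219 - 315)) = -1/3/(-96) = -1/3*(-1/96) = 1/288 ≈ 0.0034722)
(M + (E + 7*((G(2) + 4)/(-2 - 4))))**2 = (1/288 + (2 + 7*(((-4 + 2) + 4)/(-2 - 4))))**2 = (1/288 + (2 + 7*((-2 + 4)/(-6))))**2 = (1/288 + (2 + 7*(2*(-1/6))))**2 = (1/288 + (2 + 7*(-1/3)))**2 = (1/288 + (2 - 7/3))**2 = (1/288 - 1/3)**2 = (-95/288)**2 = 9025/82944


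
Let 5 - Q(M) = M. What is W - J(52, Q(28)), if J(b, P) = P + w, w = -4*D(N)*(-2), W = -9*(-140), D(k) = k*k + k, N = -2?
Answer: 1267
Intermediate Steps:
D(k) = k + k² (D(k) = k² + k = k + k²)
Q(M) = 5 - M
W = 1260
w = 16 (w = -(-8)*(1 - 2)*(-2) = -(-8)*(-1)*(-2) = -4*2*(-2) = -8*(-2) = 16)
J(b, P) = 16 + P (J(b, P) = P + 16 = 16 + P)
W - J(52, Q(28)) = 1260 - (16 + (5 - 1*28)) = 1260 - (16 + (5 - 28)) = 1260 - (16 - 23) = 1260 - 1*(-7) = 1260 + 7 = 1267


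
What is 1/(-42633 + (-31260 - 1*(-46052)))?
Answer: -1/27841 ≈ -3.5918e-5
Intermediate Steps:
1/(-42633 + (-31260 - 1*(-46052))) = 1/(-42633 + (-31260 + 46052)) = 1/(-42633 + 14792) = 1/(-27841) = -1/27841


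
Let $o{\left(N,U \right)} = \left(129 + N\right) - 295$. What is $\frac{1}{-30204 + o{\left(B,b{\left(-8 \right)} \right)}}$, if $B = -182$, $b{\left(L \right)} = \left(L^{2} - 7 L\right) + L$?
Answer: $- \frac{1}{30552} \approx -3.2731 \cdot 10^{-5}$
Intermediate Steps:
$b{\left(L \right)} = L^{2} - 6 L$
$o{\left(N,U \right)} = -166 + N$
$\frac{1}{-30204 + o{\left(B,b{\left(-8 \right)} \right)}} = \frac{1}{-30204 - 348} = \frac{1}{-30552} = - \frac{1}{30552}$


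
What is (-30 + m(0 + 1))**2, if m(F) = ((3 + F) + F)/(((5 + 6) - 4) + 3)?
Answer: 3481/4 ≈ 870.25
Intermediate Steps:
m(F) = 3/10 + F/5 (m(F) = (3 + 2*F)/((11 - 4) + 3) = (3 + 2*F)/(7 + 3) = (3 + 2*F)/10 = (3 + 2*F)*(1/10) = 3/10 + F/5)
(-30 + m(0 + 1))**2 = (-30 + (3/10 + (0 + 1)/5))**2 = (-30 + (3/10 + (1/5)*1))**2 = (-30 + (3/10 + 1/5))**2 = (-30 + 1/2)**2 = (-59/2)**2 = 3481/4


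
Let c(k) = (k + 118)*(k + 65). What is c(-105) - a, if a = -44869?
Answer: 44349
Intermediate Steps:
c(k) = (65 + k)*(118 + k) (c(k) = (118 + k)*(65 + k) = (65 + k)*(118 + k))
c(-105) - a = (7670 + (-105)² + 183*(-105)) - 1*(-44869) = (7670 + 11025 - 19215) + 44869 = -520 + 44869 = 44349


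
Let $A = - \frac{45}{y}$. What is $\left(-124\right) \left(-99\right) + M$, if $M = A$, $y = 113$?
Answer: $\frac{1387143}{113} \approx 12276.0$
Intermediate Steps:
$A = - \frac{45}{113} \approx -0.39823$
$M = - \frac{45}{113} \approx -0.39823$
$\left(-124\right) \left(-99\right) + M = \left(-124\right) \left(-99\right) - \frac{45}{113} = 12276 - \frac{45}{113} = \frac{1387143}{113}$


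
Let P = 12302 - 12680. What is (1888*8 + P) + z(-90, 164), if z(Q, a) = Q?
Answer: 14636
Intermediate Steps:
P = -378
(1888*8 + P) + z(-90, 164) = (1888*8 - 378) - 90 = (15104 - 378) - 90 = 14726 - 90 = 14636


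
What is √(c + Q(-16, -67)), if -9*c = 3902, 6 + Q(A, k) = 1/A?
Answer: I*√63305/12 ≈ 20.967*I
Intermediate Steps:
Q(A, k) = -6 + 1/A
c = -3902/9 (c = -⅑*3902 = -3902/9 ≈ -433.56)
√(c + Q(-16, -67)) = √(-3902/9 + (-6 + 1/(-16))) = √(-3902/9 + (-6 - 1/16)) = √(-3902/9 - 97/16) = √(-63305/144) = I*√63305/12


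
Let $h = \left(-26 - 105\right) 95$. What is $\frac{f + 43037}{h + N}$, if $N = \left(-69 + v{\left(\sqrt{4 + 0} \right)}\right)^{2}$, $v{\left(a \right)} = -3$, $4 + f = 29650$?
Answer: $- \frac{72683}{7261} \approx -10.01$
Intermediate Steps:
$f = 29646$ ($f = -4 + 29650 = 29646$)
$h = -12445$ ($h = \left(-131\right) 95 = -12445$)
$N = 5184$ ($N = \left(-69 - 3\right)^{2} = \left(-72\right)^{2} = 5184$)
$\frac{f + 43037}{h + N} = \frac{29646 + 43037}{-12445 + 5184} = \frac{72683}{-7261} = 72683 \left(- \frac{1}{7261}\right) = - \frac{72683}{7261}$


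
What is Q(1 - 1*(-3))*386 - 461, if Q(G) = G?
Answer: 1083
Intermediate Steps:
Q(1 - 1*(-3))*386 - 461 = (1 - 1*(-3))*386 - 461 = (1 + 3)*386 - 461 = 4*386 - 461 = 1544 - 461 = 1083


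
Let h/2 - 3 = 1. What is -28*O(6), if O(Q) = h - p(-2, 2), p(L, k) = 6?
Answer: -56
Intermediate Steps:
h = 8 (h = 6 + 2*1 = 6 + 2 = 8)
O(Q) = 2 (O(Q) = 8 - 1*6 = 8 - 6 = 2)
-28*O(6) = -28*2 = -56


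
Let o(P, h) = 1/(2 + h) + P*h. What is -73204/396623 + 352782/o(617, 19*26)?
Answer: 58334075034220/59961389385007 ≈ 0.97286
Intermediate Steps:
-73204/396623 + 352782/o(617, 19*26) = -73204/396623 + 352782/(((1 + 617*(19*26)**2 + 2*617*(19*26))/(2 + 19*26))) = -73204*1/396623 + 352782/(((1 + 617*494**2 + 2*617*494)/(2 + 494))) = -73204/396623 + 352782/(((1 + 617*244036 + 609596)/496)) = -73204/396623 + 352782/(((1 + 150570212 + 609596)/496)) = -73204/396623 + 352782/(((1/496)*151179809)) = -73204/396623 + 352782/(151179809/496) = -73204/396623 + 352782*(496/151179809) = -73204/396623 + 174979872/151179809 = 58334075034220/59961389385007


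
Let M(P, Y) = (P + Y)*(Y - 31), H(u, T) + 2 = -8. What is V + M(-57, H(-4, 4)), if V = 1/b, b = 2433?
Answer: 6683452/2433 ≈ 2747.0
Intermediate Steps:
H(u, T) = -10 (H(u, T) = -2 - 8 = -10)
M(P, Y) = (-31 + Y)*(P + Y) (M(P, Y) = (P + Y)*(-31 + Y) = (-31 + Y)*(P + Y))
V = 1/2433 ≈ 0.00041102
V + M(-57, H(-4, 4)) = 1/2433 + ((-10)² - 31*(-57) - 31*(-10) - 57*(-10)) = 1/2433 + (100 + 1767 + 310 + 570) = 1/2433 + 2747 = 6683452/2433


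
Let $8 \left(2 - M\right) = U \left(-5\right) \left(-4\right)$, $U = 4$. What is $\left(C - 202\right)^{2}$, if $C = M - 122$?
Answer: $110224$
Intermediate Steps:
$M = -8$ ($M = 2 - \frac{4 \left(-5\right) \left(-4\right)}{8} = 2 - \frac{\left(-20\right) \left(-4\right)}{8} = 2 - 10 = -8$)
$C = -130$ ($C = -8 - 122 = -130$)
$\left(C - 202\right)^{2} = \left(-130 - 202\right)^{2} = \left(-332\right)^{2} = 110224$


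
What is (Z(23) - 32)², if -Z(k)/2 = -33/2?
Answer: 1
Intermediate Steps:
Z(k) = 33 (Z(k) = -(-66)/2 = -2*(-33/2) = 33)
(Z(23) - 32)² = (33 - 32)² = 1² = 1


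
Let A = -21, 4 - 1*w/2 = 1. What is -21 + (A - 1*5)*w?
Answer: -177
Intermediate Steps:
w = 6 (w = 8 - 2*1 = 8 - 2 = 6)
-21 + (A - 1*5)*w = -21 + (-21 - 1*5)*6 = -21 + (-21 - 5)*6 = -21 - 26*6 = -21 - 156 = -177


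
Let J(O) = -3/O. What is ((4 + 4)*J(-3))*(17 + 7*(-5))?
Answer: -144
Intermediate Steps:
((4 + 4)*J(-3))*(17 + 7*(-5)) = ((4 + 4)*(-3/(-3)))*(17 + 7*(-5)) = (8*(-3*(-⅓)))*(17 - 35) = (8*1)*(-18) = 8*(-18) = -144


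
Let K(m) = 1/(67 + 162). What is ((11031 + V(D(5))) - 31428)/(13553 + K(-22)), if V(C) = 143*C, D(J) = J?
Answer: -2253589/1551819 ≈ -1.4522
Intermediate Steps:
K(m) = 1/229
((11031 + V(D(5))) - 31428)/(13553 + K(-22)) = ((11031 + 143*5) - 31428)/(13553 + 1/229) = ((11031 + 715) - 31428)/(3103638/229) = (11746 - 31428)*(229/3103638) = -19682*229/3103638 = -2253589/1551819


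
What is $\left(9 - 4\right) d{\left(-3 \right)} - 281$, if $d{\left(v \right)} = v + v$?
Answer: $-311$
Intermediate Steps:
$d{\left(v \right)} = 2 v$
$\left(9 - 4\right) d{\left(-3 \right)} - 281 = \left(9 - 4\right) 2 \left(-3\right) - 281 = 5 \left(-6\right) - 281 = -30 - 281 = -311$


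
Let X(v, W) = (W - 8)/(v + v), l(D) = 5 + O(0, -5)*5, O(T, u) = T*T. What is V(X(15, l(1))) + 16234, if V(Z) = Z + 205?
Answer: 164389/10 ≈ 16439.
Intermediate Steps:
O(T, u) = T²
l(D) = 5 (l(D) = 5 + 0²*5 = 5 + 0*5 = 5 + 0 = 5)
X(v, W) = (-8 + W)/(2*v) (X(v, W) = (-8 + W)/((2*v)) = (-8 + W)*(1/(2*v)) = (-8 + W)/(2*v))
V(Z) = 205 + Z
V(X(15, l(1))) + 16234 = (205 + (½)*(-8 + 5)/15) + 16234 = (205 + (½)*(1/15)*(-3)) + 16234 = (205 - ⅒) + 16234 = 2049/10 + 16234 = 164389/10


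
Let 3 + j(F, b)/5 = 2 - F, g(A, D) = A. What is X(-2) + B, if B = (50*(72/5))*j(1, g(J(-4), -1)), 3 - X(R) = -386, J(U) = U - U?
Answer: -6811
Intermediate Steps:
J(U) = 0
j(F, b) = -5 - 5*F (j(F, b) = -15 + 5*(2 - F) = -15 + (10 - 5*F) = -5 - 5*F)
X(R) = 389 (X(R) = 3 - 1*(-386) = 3 + 386 = 389)
B = -7200 (B = (50*(72/5))*(-5 - 5*1) = (50*(72*(⅕)))*(-5 - 5) = (50*(72/5))*(-10) = 720*(-10) = -7200)
X(-2) + B = 389 - 7200 = -6811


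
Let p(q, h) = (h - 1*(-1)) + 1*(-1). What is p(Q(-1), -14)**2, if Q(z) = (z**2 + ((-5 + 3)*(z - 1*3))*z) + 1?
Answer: 196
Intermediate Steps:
Q(z) = 1 + z**2 + z*(6 - 2*z) (Q(z) = (z**2 + (-2*(z - 3))*z) + 1 = (z**2 + (-2*(-3 + z))*z) + 1 = (z**2 + (6 - 2*z)*z) + 1 = (z**2 + z*(6 - 2*z)) + 1 = 1 + z**2 + z*(6 - 2*z))
p(q, h) = h (p(q, h) = (h + 1) - 1 = (1 + h) - 1 = h)
p(Q(-1), -14)**2 = (-14)**2 = 196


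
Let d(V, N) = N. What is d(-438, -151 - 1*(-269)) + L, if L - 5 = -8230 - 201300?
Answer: -209407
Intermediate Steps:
L = -209525 (L = 5 + (-8230 - 201300) = 5 - 209530 = -209525)
d(-438, -151 - 1*(-269)) + L = (-151 - 1*(-269)) - 209525 = (-151 + 269) - 209525 = 118 - 209525 = -209407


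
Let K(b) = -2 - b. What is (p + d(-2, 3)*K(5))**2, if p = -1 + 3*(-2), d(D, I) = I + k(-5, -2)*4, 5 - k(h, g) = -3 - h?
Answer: 12544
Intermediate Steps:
k(h, g) = 8 + h (k(h, g) = 5 - (-3 - h) = 5 + (3 + h) = 8 + h)
d(D, I) = 12 + I (d(D, I) = I + (8 - 5)*4 = I + 3*4 = I + 12 = 12 + I)
p = -7 (p = -1 - 6 = -7)
(p + d(-2, 3)*K(5))**2 = (-7 + (12 + 3)*(-2 - 1*5))**2 = (-7 + 15*(-2 - 5))**2 = (-7 + 15*(-7))**2 = (-7 - 105)**2 = (-112)**2 = 12544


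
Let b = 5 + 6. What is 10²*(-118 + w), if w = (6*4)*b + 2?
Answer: 14800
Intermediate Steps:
b = 11
w = 266 (w = (6*4)*11 + 2 = 24*11 + 2 = 264 + 2 = 266)
10²*(-118 + w) = 10²*(-118 + 266) = 100*148 = 14800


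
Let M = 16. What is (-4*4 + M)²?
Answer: 0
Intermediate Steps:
(-4*4 + M)² = (-4*4 + 16)² = (-16 + 16)² = 0² = 0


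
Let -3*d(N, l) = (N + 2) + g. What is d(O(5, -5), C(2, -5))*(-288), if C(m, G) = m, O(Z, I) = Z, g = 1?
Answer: 768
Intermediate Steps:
d(N, l) = -1 - N/3 (d(N, l) = -((N + 2) + 1)/3 = -((2 + N) + 1)/3 = -(3 + N)/3 = -1 - N/3)
d(O(5, -5), C(2, -5))*(-288) = (-1 - 1/3*5)*(-288) = (-1 - 5/3)*(-288) = -8/3*(-288) = 768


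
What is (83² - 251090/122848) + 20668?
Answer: 1692535623/61424 ≈ 27555.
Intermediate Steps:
(83² - 251090/122848) + 20668 = (6889 - 251090*1/122848) + 20668 = (6889 - 125545/61424) + 20668 = 423024391/61424 + 20668 = 1692535623/61424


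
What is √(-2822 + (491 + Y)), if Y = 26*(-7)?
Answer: I*√2513 ≈ 50.13*I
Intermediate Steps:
Y = -182
√(-2822 + (491 + Y)) = √(-2822 + (491 - 182)) = √(-2822 + 309) = √(-2513) = I*√2513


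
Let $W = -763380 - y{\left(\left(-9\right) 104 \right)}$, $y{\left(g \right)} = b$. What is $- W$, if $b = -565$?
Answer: $762815$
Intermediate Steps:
$y{\left(g \right)} = -565$
$W = -762815$ ($W = -763380 - -565 = -763380 + 565 = -762815$)
$- W = \left(-1\right) \left(-762815\right) = 762815$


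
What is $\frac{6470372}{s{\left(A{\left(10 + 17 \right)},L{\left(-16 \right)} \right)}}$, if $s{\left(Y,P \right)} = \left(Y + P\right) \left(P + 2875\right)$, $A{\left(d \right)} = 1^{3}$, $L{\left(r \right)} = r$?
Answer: $- \frac{6470372}{42885} \approx -150.88$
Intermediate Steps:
$A{\left(d \right)} = 1$
$s{\left(Y,P \right)} = \left(2875 + P\right) \left(P + Y\right)$ ($s{\left(Y,P \right)} = \left(P + Y\right) \left(2875 + P\right) = \left(2875 + P\right) \left(P + Y\right)$)
$\frac{6470372}{s{\left(A{\left(10 + 17 \right)},L{\left(-16 \right)} \right)}} = \frac{6470372}{\left(-16\right)^{2} + 2875 \left(-16\right) + 2875 \cdot 1 - 16} = \frac{6470372}{256 - 46000 + 2875 - 16} = \frac{6470372}{-42885} = 6470372 \left(- \frac{1}{42885}\right) = - \frac{6470372}{42885}$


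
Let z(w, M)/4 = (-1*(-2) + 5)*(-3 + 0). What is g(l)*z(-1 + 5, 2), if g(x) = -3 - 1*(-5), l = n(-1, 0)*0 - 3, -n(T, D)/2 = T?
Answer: -168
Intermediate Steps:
n(T, D) = -2*T
l = -3 (l = -2*(-1)*0 - 3 = 2*0 - 3 = 0 - 3 = -3)
z(w, M) = -84 (z(w, M) = 4*((-1*(-2) + 5)*(-3 + 0)) = 4*((2 + 5)*(-3)) = 4*(7*(-3)) = 4*(-21) = -84)
g(x) = 2 (g(x) = -3 + 5 = 2)
g(l)*z(-1 + 5, 2) = 2*(-84) = -168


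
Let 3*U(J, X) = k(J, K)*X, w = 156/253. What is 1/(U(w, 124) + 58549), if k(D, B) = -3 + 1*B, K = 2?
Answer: 3/175523 ≈ 1.7092e-5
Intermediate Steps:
k(D, B) = -3 + B
w = 156/253 (w = 156*(1/253) = 156/253 ≈ 0.61660)
U(J, X) = -X/3 (U(J, X) = ((-3 + 2)*X)/3 = (-X)/3 = -X/3)
1/(U(w, 124) + 58549) = 1/(-⅓*124 + 58549) = 1/(-124/3 + 58549) = 1/(175523/3) = 3/175523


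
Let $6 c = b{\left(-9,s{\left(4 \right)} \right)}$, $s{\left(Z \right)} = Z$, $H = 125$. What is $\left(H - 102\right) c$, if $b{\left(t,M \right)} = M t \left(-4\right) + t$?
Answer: $\frac{1035}{2} \approx 517.5$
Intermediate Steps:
$b{\left(t,M \right)} = t - 4 M t$ ($b{\left(t,M \right)} = - 4 M t + t = t - 4 M t$)
$c = \frac{45}{2}$ ($c = \frac{\left(-9\right) \left(1 - 16\right)}{6} = \frac{\left(-9\right) \left(-15\right)}{6} = \frac{1}{6} \cdot 135 = \frac{45}{2} \approx 22.5$)
$\left(H - 102\right) c = \left(125 - 102\right) \frac{45}{2} = 23 \cdot \frac{45}{2} = \frac{1035}{2}$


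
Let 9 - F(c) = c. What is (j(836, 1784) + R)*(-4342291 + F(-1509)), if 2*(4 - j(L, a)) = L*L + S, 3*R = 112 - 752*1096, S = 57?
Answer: 16256173181135/6 ≈ 2.7094e+12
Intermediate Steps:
F(c) = 9 - c
R = -824080/3 (R = (112 - 752*1096)/3 = (112 - 824192)/3 = (⅓)*(-824080) = -824080/3 ≈ -2.7469e+5)
j(L, a) = -49/2 - L²/2 (j(L, a) = 4 - (L*L + 57)/2 = 4 - (L² + 57)/2 = 4 - (57 + L²)/2 = 4 + (-57/2 - L²/2) = -49/2 - L²/2)
(j(836, 1784) + R)*(-4342291 + F(-1509)) = ((-49/2 - ½*836²) - 824080/3)*(-4342291 + (9 - 1*(-1509))) = ((-49/2 - ½*698896) - 824080/3)*(-4342291 + (9 + 1509)) = ((-49/2 - 349448) - 824080/3)*(-4342291 + 1518) = (-698945/2 - 824080/3)*(-4340773) = -3744995/6*(-4340773) = 16256173181135/6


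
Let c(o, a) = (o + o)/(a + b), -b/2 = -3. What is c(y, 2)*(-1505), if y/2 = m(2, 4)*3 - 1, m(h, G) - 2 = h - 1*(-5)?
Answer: -19565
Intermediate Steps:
b = 6 (b = -2*(-3) = 6)
m(h, G) = 7 + h (m(h, G) = 2 + (h - 1*(-5)) = 2 + (h + 5) = 2 + (5 + h) = 7 + h)
y = 52 (y = 2*((7 + 2)*3 - 1) = 2*(9*3 - 1) = 2*(27 - 1) = 2*26 = 52)
c(o, a) = 2*o/(6 + a) (c(o, a) = (o + o)/(a + 6) = (2*o)/(6 + a) = 2*o/(6 + a))
c(y, 2)*(-1505) = (2*52/(6 + 2))*(-1505) = (2*52/8)*(-1505) = (2*52*(⅛))*(-1505) = 13*(-1505) = -19565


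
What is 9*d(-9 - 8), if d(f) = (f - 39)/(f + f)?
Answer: 252/17 ≈ 14.824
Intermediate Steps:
d(f) = (-39 + f)/(2*f) (d(f) = (-39 + f)/((2*f)) = (-39 + f)*(1/(2*f)) = (-39 + f)/(2*f))
9*d(-9 - 8) = 9*((-39 + (-9 - 8))/(2*(-9 - 8))) = 9*((1/2)*(-39 - 17)/(-17)) = 9*((1/2)*(-1/17)*(-56)) = 9*(28/17) = 252/17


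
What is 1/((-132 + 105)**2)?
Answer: 1/729 ≈ 0.0013717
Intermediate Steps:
1/((-132 + 105)**2) = 1/((-27)**2) = 1/729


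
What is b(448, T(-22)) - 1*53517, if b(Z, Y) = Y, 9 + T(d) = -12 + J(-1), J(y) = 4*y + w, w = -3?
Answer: -53545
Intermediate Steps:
J(y) = -3 + 4*y (J(y) = 4*y - 3 = -3 + 4*y)
T(d) = -28 (T(d) = -9 + (-12 + (-3 + 4*(-1))) = -9 + (-12 + (-3 - 4)) = -9 + (-12 - 7) = -9 - 19 = -28)
b(448, T(-22)) - 1*53517 = -28 - 1*53517 = -28 - 53517 = -53545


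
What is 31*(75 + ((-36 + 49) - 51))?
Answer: 1147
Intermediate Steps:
31*(75 + ((-36 + 49) - 51)) = 31*(75 + (13 - 51)) = 31*(75 - 38) = 31*37 = 1147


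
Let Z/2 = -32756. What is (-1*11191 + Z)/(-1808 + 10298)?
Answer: -76703/8490 ≈ -9.0345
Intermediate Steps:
Z = -65512 (Z = 2*(-32756) = -65512)
(-1*11191 + Z)/(-1808 + 10298) = (-1*11191 - 65512)/(-1808 + 10298) = (-11191 - 65512)/8490 = -76703*1/8490 = -76703/8490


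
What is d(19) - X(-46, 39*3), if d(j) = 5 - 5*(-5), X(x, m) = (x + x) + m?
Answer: 5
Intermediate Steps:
X(x, m) = m + 2*x (X(x, m) = 2*x + m = m + 2*x)
d(j) = 30 (d(j) = 5 + 25 = 30)
d(19) - X(-46, 39*3) = 30 - (39*3 + 2*(-46)) = 30 - (117 - 92) = 30 - 1*25 = 30 - 25 = 5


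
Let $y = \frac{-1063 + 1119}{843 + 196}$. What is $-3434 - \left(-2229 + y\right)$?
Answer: $- \frac{1252051}{1039} \approx -1205.1$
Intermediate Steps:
$y = \frac{56}{1039} \approx 0.053898$
$-3434 - \left(-2229 + y\right) = -3434 - \left(-2229 + \frac{56}{1039}\right) = -3434 - - \frac{2315875}{1039} = -3434 + \frac{2315875}{1039} = - \frac{1252051}{1039}$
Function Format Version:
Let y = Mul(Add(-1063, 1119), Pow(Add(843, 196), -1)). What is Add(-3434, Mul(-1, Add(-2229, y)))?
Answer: Rational(-1252051, 1039) ≈ -1205.1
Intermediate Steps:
y = Rational(56, 1039) (y = Mul(56, Pow(1039, -1)) = Mul(56, Rational(1, 1039)) = Rational(56, 1039) ≈ 0.053898)
Add(-3434, Mul(-1, Add(-2229, y))) = Add(-3434, Mul(-1, Add(-2229, Rational(56, 1039)))) = Add(-3434, Mul(-1, Rational(-2315875, 1039))) = Add(-3434, Rational(2315875, 1039)) = Rational(-1252051, 1039)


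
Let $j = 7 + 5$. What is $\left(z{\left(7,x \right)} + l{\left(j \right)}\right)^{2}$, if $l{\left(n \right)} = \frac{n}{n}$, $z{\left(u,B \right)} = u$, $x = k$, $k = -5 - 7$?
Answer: $64$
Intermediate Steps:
$j = 12$
$k = -12$
$x = -12$
$l{\left(n \right)} = 1$
$\left(z{\left(7,x \right)} + l{\left(j \right)}\right)^{2} = \left(7 + 1\right)^{2} = 8^{2} = 64$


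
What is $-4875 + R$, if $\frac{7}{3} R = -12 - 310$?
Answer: $-5013$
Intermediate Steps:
$R = -138$ ($R = \frac{3 \left(-12 - 310\right)}{7} = \frac{3}{7} \left(-322\right) = -138$)
$-4875 + R = -4875 - 138 = -5013$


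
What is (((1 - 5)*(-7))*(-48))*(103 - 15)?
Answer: -118272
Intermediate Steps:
(((1 - 5)*(-7))*(-48))*(103 - 15) = (-4*(-7)*(-48))*88 = (28*(-48))*88 = -1344*88 = -118272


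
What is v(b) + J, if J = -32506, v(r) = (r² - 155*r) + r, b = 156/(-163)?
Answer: -859711666/26569 ≈ -32358.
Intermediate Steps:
b = -156/163 (b = 156*(-1/163) = -156/163 ≈ -0.95706)
v(r) = r² - 154*r
v(b) + J = -156*(-154 - 156/163)/163 - 32506 = -156/163*(-25258/163) - 32506 = 3940248/26569 - 32506 = -859711666/26569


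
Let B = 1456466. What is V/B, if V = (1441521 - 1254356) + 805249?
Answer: 496207/728233 ≈ 0.68139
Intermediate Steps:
V = 992414 (V = 187165 + 805249 = 992414)
V/B = 992414/1456466 = 992414*(1/1456466) = 496207/728233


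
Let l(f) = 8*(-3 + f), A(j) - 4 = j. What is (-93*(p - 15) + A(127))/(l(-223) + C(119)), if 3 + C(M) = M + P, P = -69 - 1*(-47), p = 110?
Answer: 4352/857 ≈ 5.0782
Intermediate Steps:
A(j) = 4 + j
l(f) = -24 + 8*f
P = -22 (P = -69 + 47 = -22)
C(M) = -25 + M (C(M) = -3 + (M - 22) = -3 + (-22 + M) = -25 + M)
(-93*(p - 15) + A(127))/(l(-223) + C(119)) = (-93*(110 - 15) + (4 + 127))/((-24 + 8*(-223)) + (-25 + 119)) = (-93*95 + 131)/((-24 - 1784) + 94) = (-8835 + 131)/(-1808 + 94) = -8704/(-1714) = -8704*(-1/1714) = 4352/857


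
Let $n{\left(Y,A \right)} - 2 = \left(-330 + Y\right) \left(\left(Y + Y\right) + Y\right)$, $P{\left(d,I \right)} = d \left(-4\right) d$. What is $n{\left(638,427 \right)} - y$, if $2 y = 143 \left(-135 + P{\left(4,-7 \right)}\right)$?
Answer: $\frac{1207485}{2} \approx 6.0374 \cdot 10^{5}$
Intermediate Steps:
$P{\left(d,I \right)} = - 4 d^{2}$ ($P{\left(d,I \right)} = - 4 d d = - 4 d^{2}$)
$n{\left(Y,A \right)} = 2 + 3 Y \left(-330 + Y\right)$ ($n{\left(Y,A \right)} = 2 + \left(-330 + Y\right) \left(\left(Y + Y\right) + Y\right) = 2 + \left(-330 + Y\right) \left(2 Y + Y\right) = 2 + \left(-330 + Y\right) 3 Y = 2 + 3 Y \left(-330 + Y\right)$)
$y = - \frac{28457}{2}$ ($y = \frac{143 \left(-135 - 4 \cdot 4^{2}\right)}{2} = \frac{143 \left(-135 - 64\right)}{2} = \frac{143 \left(-199\right)}{2} = \frac{1}{2} \left(-28457\right) = - \frac{28457}{2} \approx -14229.0$)
$n{\left(638,427 \right)} - y = \left(2 - 631620 + 3 \cdot 638^{2}\right) - - \frac{28457}{2} = \left(2 - 631620 + 3 \cdot 407044\right) + \frac{28457}{2} = \left(2 - 631620 + 1221132\right) + \frac{28457}{2} = 589514 + \frac{28457}{2} = \frac{1207485}{2}$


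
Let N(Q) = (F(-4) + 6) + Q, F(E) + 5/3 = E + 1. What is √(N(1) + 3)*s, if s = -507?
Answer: -676*√3 ≈ -1170.9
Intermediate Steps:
F(E) = -⅔ + E (F(E) = -5/3 + (E + 1) = -5/3 + (1 + E) = -⅔ + E)
N(Q) = 4/3 + Q (N(Q) = ((-⅔ - 4) + 6) + Q = (-14/3 + 6) + Q = 4/3 + Q)
√(N(1) + 3)*s = √((4/3 + 1) + 3)*(-507) = √(7/3 + 3)*(-507) = √(16/3)*(-507) = (4*√3/3)*(-507) = -676*√3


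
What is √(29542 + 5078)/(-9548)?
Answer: -√8655/4774 ≈ -0.019487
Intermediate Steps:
√(29542 + 5078)/(-9548) = √34620*(-1/9548) = (2*√8655)*(-1/9548) = -√8655/4774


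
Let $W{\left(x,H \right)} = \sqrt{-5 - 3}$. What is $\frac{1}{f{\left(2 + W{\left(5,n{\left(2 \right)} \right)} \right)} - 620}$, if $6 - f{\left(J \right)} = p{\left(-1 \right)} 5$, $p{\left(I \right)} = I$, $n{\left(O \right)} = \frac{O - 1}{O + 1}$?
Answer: $- \frac{1}{609} \approx -0.001642$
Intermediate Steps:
$n{\left(O \right)} = \frac{-1 + O}{1 + O}$
$W{\left(x,H \right)} = 2 i \sqrt{2}$ ($W{\left(x,H \right)} = \sqrt{-8} = 2 i \sqrt{2}$)
$f{\left(J \right)} = 11$ ($f{\left(J \right)} = 6 - \left(-1\right) 5 = 6 - -5 = 6 + 5 = 11$)
$\frac{1}{f{\left(2 + W{\left(5,n{\left(2 \right)} \right)} \right)} - 620} = \frac{1}{11 - 620} = \frac{1}{-609} = - \frac{1}{609}$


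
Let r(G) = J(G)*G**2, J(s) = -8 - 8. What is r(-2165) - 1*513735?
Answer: -75509335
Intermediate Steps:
J(s) = -16
r(G) = -16*G**2
r(-2165) - 1*513735 = -16*(-2165)**2 - 1*513735 = -16*4687225 - 513735 = -74995600 - 513735 = -75509335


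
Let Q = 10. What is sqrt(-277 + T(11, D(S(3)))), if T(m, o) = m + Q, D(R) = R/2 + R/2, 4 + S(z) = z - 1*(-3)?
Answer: 16*I ≈ 16.0*I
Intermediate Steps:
S(z) = -1 + z (S(z) = -4 + (z - 1*(-3)) = -4 + (z + 3) = -4 + (3 + z) = -1 + z)
D(R) = R (D(R) = R*(1/2) + R*(1/2) = R/2 + R/2 = R)
T(m, o) = 10 + m (T(m, o) = m + 10 = 10 + m)
sqrt(-277 + T(11, D(S(3)))) = sqrt(-277 + (10 + 11)) = sqrt(-277 + 21) = sqrt(-256) = 16*I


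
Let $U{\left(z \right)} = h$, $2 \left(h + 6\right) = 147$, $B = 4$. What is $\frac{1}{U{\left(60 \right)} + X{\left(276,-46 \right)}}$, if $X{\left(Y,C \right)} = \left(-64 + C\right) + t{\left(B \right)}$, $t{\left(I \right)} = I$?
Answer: $- \frac{2}{77} \approx -0.025974$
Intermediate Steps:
$h = \frac{135}{2}$ ($h = -6 + \frac{1}{2} \cdot 147 = -6 + \frac{147}{2} = \frac{135}{2} \approx 67.5$)
$X{\left(Y,C \right)} = -60 + C$ ($X{\left(Y,C \right)} = \left(-64 + C\right) + 4 = -60 + C$)
$U{\left(z \right)} = \frac{135}{2}$
$\frac{1}{U{\left(60 \right)} + X{\left(276,-46 \right)}} = \frac{1}{\frac{135}{2} - 106} = \frac{1}{- \frac{77}{2}} = - \frac{2}{77}$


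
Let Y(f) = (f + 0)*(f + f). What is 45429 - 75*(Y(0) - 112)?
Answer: 53829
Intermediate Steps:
Y(f) = 2*f² (Y(f) = f*(2*f) = 2*f²)
45429 - 75*(Y(0) - 112) = 45429 - 75*(2*0² - 112) = 45429 - 75*(2*0 - 112) = 45429 - 75*(0 - 112) = 45429 - 75*(-112) = 45429 - 1*(-8400) = 45429 + 8400 = 53829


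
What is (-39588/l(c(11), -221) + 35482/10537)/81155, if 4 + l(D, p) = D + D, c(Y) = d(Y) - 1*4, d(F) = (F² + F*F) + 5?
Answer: -200018216/206086386635 ≈ -0.00097056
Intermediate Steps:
d(F) = 5 + 2*F² (d(F) = (F² + F²) + 5 = 2*F² + 5 = 5 + 2*F²)
c(Y) = 1 + 2*Y² (c(Y) = (5 + 2*Y²) - 1*4 = (5 + 2*Y²) - 4 = 1 + 2*Y²)
l(D, p) = -4 + 2*D (l(D, p) = -4 + (D + D) = -4 + 2*D)
(-39588/l(c(11), -221) + 35482/10537)/81155 = (-39588/(-4 + 2*(1 + 2*11²)) + 35482/10537)/81155 = (-39588/(-4 + 2*(1 + 2*121)) + 35482*(1/10537))*(1/81155) = (-39588/(-4 + 2*(1 + 242)) + 35482/10537)*(1/81155) = (-39588/(-4 + 2*243) + 35482/10537)*(1/81155) = (-39588/(-4 + 486) + 35482/10537)*(1/81155) = (-39588/482 + 35482/10537)*(1/81155) = (-39588*1/482 + 35482/10537)*(1/81155) = (-19794/241 + 35482/10537)*(1/81155) = -200018216/2539417*1/81155 = -200018216/206086386635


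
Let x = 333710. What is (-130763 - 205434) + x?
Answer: -2487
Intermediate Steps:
(-130763 - 205434) + x = (-130763 - 205434) + 333710 = -336197 + 333710 = -2487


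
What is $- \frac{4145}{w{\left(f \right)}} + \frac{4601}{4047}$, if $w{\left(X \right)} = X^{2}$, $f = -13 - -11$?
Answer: $- \frac{16756411}{16188} \approx -1035.1$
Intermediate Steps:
$f = -2$ ($f = -13 + 11 = -2$)
$- \frac{4145}{w{\left(f \right)}} + \frac{4601}{4047} = - \frac{4145}{\left(-2\right)^{2}} + \frac{4601}{4047} = - \frac{4145}{4} + 4601 \cdot \frac{1}{4047} = \left(-4145\right) \frac{1}{4} + \frac{4601}{4047} = - \frac{4145}{4} + \frac{4601}{4047} = - \frac{16756411}{16188}$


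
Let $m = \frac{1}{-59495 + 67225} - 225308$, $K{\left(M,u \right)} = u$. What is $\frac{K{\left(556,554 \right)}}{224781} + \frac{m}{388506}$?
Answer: $- \frac{129940591918913}{225017123449260} \approx -0.57747$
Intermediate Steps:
$m = - \frac{1741630839}{7730}$ ($m = \frac{1}{7730} - 225308 = - \frac{1741630839}{7730} \approx -2.2531 \cdot 10^{5}$)
$\frac{K{\left(556,554 \right)}}{224781} + \frac{m}{388506} = \frac{554}{224781} - \frac{1741630839}{7730 \cdot 388506} = 554 \cdot \frac{1}{224781} - \frac{580543613}{1001050460} = \frac{554}{224781} - \frac{580543613}{1001050460} = - \frac{129940591918913}{225017123449260}$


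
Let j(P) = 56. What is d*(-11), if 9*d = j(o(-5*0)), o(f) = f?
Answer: -616/9 ≈ -68.444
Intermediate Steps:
d = 56/9 (d = (1/9)*56 = 56/9 ≈ 6.2222)
d*(-11) = (56/9)*(-11) = -616/9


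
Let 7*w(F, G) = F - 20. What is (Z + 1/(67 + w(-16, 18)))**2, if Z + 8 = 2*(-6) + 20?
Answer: 49/187489 ≈ 0.00026135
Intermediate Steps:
w(F, G) = -20/7 + F/7 (w(F, G) = (F - 20)/7 = (-20 + F)/7 = -20/7 + F/7)
Z = 0 (Z = -8 + (2*(-6) + 20) = -8 + (-12 + 20) = -8 + 8 = 0)
(Z + 1/(67 + w(-16, 18)))**2 = (0 + 1/(67 + (-20/7 + (1/7)*(-16))))**2 = (0 + 1/(67 + (-20/7 - 16/7)))**2 = (0 + 1/(67 - 36/7))**2 = (0 + 1/(433/7))**2 = (0 + 7/433)**2 = (7/433)**2 = 49/187489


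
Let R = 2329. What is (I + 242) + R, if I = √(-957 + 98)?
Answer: 2571 + I*√859 ≈ 2571.0 + 29.309*I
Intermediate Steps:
I = I*√859 (I = √(-859) = I*√859 ≈ 29.309*I)
(I + 242) + R = (I*√859 + 242) + 2329 = (242 + I*√859) + 2329 = 2571 + I*√859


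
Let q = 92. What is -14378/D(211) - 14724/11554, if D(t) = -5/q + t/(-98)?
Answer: 374368911386/57486927 ≈ 6512.2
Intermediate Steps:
D(t) = -5/92 - t/98 (D(t) = -5/92 + t/(-98) = -5*1/92 + t*(-1/98) = -5/92 - t/98)
-14378/D(211) - 14724/11554 = -14378/(-5/92 - 1/98*211) - 14724/11554 = -14378/(-5/92 - 211/98) - 14724*1/11554 = -14378/(-9951/4508) - 7362/5777 = -14378*(-4508/9951) - 7362/5777 = 64816024/9951 - 7362/5777 = 374368911386/57486927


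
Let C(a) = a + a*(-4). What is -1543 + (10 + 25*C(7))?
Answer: -2058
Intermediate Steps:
C(a) = -3*a (C(a) = a - 4*a = -3*a)
-1543 + (10 + 25*C(7)) = -1543 + (10 + 25*(-3*7)) = -1543 + (10 + 25*(-21)) = -1543 + (10 - 525) = -1543 - 515 = -2058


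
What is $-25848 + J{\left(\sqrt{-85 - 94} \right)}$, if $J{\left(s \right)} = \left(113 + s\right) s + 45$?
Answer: $-25982 + 113 i \sqrt{179} \approx -25982.0 + 1511.8 i$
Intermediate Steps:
$J{\left(s \right)} = 45 + s \left(113 + s\right)$ ($J{\left(s \right)} = s \left(113 + s\right) + 45 = 45 + s \left(113 + s\right)$)
$-25848 + J{\left(\sqrt{-85 - 94} \right)} = -25848 + \left(45 + \left(\sqrt{-85 - 94}\right)^{2} + 113 \sqrt{-85 - 94}\right) = -25848 + \left(45 + \left(\sqrt{-179}\right)^{2} + 113 \sqrt{-179}\right) = -25848 + \left(45 + \left(i \sqrt{179}\right)^{2} + 113 i \sqrt{179}\right) = -25848 + \left(45 - 179 + 113 i \sqrt{179}\right) = -25848 - \left(134 - 113 i \sqrt{179}\right) = -25982 + 113 i \sqrt{179}$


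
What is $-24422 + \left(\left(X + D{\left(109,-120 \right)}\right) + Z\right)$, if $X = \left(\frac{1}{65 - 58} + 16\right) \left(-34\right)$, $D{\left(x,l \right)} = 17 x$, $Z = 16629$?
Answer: $- \frac{45422}{7} \approx -6488.9$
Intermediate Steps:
$X = - \frac{3842}{7}$ ($X = \left(\frac{1}{7} + 16\right) \left(-34\right) = \frac{113}{7} \left(-34\right) = - \frac{3842}{7} \approx -548.86$)
$-24422 + \left(\left(X + D{\left(109,-120 \right)}\right) + Z\right) = -24422 + \left(\left(- \frac{3842}{7} + 17 \cdot 109\right) + 16629\right) = -24422 + \left(\left(- \frac{3842}{7} + 1853\right) + 16629\right) = -24422 + \left(\frac{9129}{7} + 16629\right) = -24422 + \frac{125532}{7} = - \frac{45422}{7}$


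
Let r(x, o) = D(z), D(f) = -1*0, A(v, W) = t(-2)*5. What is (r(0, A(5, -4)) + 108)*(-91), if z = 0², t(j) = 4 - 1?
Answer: -9828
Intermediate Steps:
t(j) = 3
A(v, W) = 15 (A(v, W) = 3*5 = 15)
z = 0
D(f) = 0
r(x, o) = 0
(r(0, A(5, -4)) + 108)*(-91) = (0 + 108)*(-91) = 108*(-91) = -9828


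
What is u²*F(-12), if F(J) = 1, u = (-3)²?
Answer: 81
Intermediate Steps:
u = 9
u²*F(-12) = 9²*1 = 81*1 = 81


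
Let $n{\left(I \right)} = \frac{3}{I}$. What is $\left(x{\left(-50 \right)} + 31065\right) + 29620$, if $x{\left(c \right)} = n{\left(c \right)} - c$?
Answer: $\frac{3036747}{50} \approx 60735.0$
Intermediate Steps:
$x{\left(c \right)} = - c + \frac{3}{c}$ ($x{\left(c \right)} = \frac{3}{c} - c = - c + \frac{3}{c}$)
$\left(x{\left(-50 \right)} + 31065\right) + 29620 = \left(\left(\left(-1\right) \left(-50\right) + \frac{3}{-50}\right) + 31065\right) + 29620 = \left(\left(50 + 3 \left(- \frac{1}{50}\right)\right) + 31065\right) + 29620 = \left(\left(50 - \frac{3}{50}\right) + 31065\right) + 29620 = \left(\frac{2497}{50} + 31065\right) + 29620 = \frac{1555747}{50} + 29620 = \frac{3036747}{50}$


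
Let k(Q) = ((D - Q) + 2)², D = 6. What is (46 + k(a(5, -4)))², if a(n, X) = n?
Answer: 3025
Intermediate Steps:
k(Q) = (8 - Q)² (k(Q) = ((6 - Q) + 2)² = (8 - Q)²)
(46 + k(a(5, -4)))² = (46 + (8 - 1*5)²)² = (46 + (8 - 5)²)² = (46 + 3²)² = (46 + 9)² = 55² = 3025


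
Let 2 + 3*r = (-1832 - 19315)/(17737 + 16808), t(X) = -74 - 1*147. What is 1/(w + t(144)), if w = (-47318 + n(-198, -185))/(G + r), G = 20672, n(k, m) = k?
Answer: -102012023/22779148543 ≈ -0.0044783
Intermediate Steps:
t(X) = -221 (t(X) = -74 - 147 = -221)
r = -4297/4935 (r = -2/3 + ((-1832 - 19315)/(17737 + 16808))/3 = -2/3 + (-21147/34545)/3 = -2/3 + (-21147*1/34545)/3 = -2/3 + (1/3)*(-1007/1645) = -2/3 - 1007/4935 = -4297/4935 ≈ -0.87072)
w = -234491460/102012023 (w = (-47318 - 198)/(20672 - 4297/4935) = -47516/102012023/4935 = -47516*4935/102012023 = -234491460/102012023 ≈ -2.2987)
1/(w + t(144)) = 1/(-234491460/102012023 - 221) = 1/(-22779148543/102012023) = -102012023/22779148543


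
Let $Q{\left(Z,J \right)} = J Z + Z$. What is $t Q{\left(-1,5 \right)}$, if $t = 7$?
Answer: $-42$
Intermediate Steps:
$Q{\left(Z,J \right)} = Z + J Z$
$t Q{\left(-1,5 \right)} = 7 \left(- (1 + 5)\right) = 7 \left(\left(-1\right) 6\right) = 7 \left(-6\right) = -42$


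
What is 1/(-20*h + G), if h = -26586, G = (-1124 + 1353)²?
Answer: 1/584161 ≈ 1.7119e-6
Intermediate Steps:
G = 52441 (G = 229² = 52441)
1/(-20*h + G) = 1/(-20*(-26586) + 52441) = 1/(531720 + 52441) = 1/584161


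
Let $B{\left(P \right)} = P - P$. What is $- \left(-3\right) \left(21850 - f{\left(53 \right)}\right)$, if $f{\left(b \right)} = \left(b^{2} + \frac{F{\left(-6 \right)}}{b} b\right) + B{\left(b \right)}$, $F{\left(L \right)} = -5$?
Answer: $57138$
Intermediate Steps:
$B{\left(P \right)} = 0$
$f{\left(b \right)} = -5 + b^{2}$ ($f{\left(b \right)} = \left(b^{2} + - \frac{5}{b} b\right) + 0 = \left(b^{2} - 5\right) + 0 = \left(-5 + b^{2}\right) + 0 = -5 + b^{2}$)
$- \left(-3\right) \left(21850 - f{\left(53 \right)}\right) = - \left(-3\right) \left(21850 - \left(-5 + 53^{2}\right)\right) = - \left(-3\right) \left(21850 - \left(-5 + 2809\right)\right) = - \left(-3\right) \left(21850 - 2804\right) = - \left(-3\right) 19046 = \left(-1\right) \left(-57138\right) = 57138$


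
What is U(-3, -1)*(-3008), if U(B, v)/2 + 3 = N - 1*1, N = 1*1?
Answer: 18048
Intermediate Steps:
N = 1
U(B, v) = -6 (U(B, v) = -6 + 2*(1 - 1*1) = -6 + 2*(1 - 1) = -6 + 2*0 = -6 + 0 = -6)
U(-3, -1)*(-3008) = -6*(-3008) = 18048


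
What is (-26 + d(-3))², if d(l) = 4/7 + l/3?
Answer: 34225/49 ≈ 698.47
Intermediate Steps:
d(l) = 4/7 + l/3 (d(l) = 4*(⅐) + l*(⅓) = 4/7 + l/3)
(-26 + d(-3))² = (-26 + (4/7 + (⅓)*(-3)))² = (-26 + (4/7 - 1))² = (-26 - 3/7)² = (-185/7)² = 34225/49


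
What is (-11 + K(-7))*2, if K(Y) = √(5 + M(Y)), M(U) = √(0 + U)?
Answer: -22 + 2*√(5 + I*√7) ≈ -17.383 + 1.1462*I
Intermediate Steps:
M(U) = √U
K(Y) = √(5 + √Y)
(-11 + K(-7))*2 = (-11 + √(5 + √(-7)))*2 = (-11 + √(5 + I*√7))*2 = -22 + 2*√(5 + I*√7)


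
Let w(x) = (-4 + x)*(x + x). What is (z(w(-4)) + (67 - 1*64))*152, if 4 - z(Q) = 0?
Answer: 1064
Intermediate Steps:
w(x) = 2*x*(-4 + x) (w(x) = (-4 + x)*(2*x) = 2*x*(-4 + x))
z(Q) = 4 (z(Q) = 4 - 1*0 = 4 + 0 = 4)
(z(w(-4)) + (67 - 1*64))*152 = (4 + (67 - 1*64))*152 = (4 + (67 - 64))*152 = (4 + 3)*152 = 7*152 = 1064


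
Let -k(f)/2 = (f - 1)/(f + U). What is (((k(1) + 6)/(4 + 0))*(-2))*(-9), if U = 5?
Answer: 27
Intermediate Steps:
k(f) = -2*(-1 + f)/(5 + f) (k(f) = -2*(f - 1)/(f + 5) = -2*(-1 + f)/(5 + f))
(((k(1) + 6)/(4 + 0))*(-2))*(-9) = (((2*(1 - 1*1)/(5 + 1) + 6)/(4 + 0))*(-2))*(-9) = (((2*(1 - 1)/6 + 6)/4)*(-2))*(-9) = (((2*(⅙)*0 + 6)*(¼))*(-2))*(-9) = (((0 + 6)*(¼))*(-2))*(-9) = ((6*(¼))*(-2))*(-9) = ((3/2)*(-2))*(-9) = -3*(-9) = 27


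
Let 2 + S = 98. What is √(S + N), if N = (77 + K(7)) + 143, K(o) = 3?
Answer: √319 ≈ 17.861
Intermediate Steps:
S = 96 (S = -2 + 98 = 96)
N = 223 (N = (77 + 3) + 143 = 80 + 143 = 223)
√(S + N) = √(96 + 223) = √319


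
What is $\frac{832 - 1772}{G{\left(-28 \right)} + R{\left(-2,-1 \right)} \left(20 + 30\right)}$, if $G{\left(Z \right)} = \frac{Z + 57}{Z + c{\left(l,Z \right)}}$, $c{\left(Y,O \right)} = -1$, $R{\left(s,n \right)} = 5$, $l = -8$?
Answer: $- \frac{940}{249} \approx -3.7751$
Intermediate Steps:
$G{\left(Z \right)} = \frac{57 + Z}{-1 + Z}$ ($G{\left(Z \right)} = \frac{Z + 57}{Z - 1} = \frac{57 + Z}{-1 + Z}$)
$\frac{832 - 1772}{G{\left(-28 \right)} + R{\left(-2,-1 \right)} \left(20 + 30\right)} = \frac{832 - 1772}{\frac{57 - 28}{-1 - 28} + 5 \left(20 + 30\right)} = - \frac{940}{\frac{1}{-29} \cdot 29 + 5 \cdot 50} = - \frac{940}{\left(- \frac{1}{29}\right) 29 + 250} = - \frac{940}{-1 + 250} = - \frac{940}{249}$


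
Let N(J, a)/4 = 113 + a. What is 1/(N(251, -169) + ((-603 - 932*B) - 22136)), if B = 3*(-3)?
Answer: -1/14575 ≈ -6.8611e-5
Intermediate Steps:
N(J, a) = 452 + 4*a (N(J, a) = 4*(113 + a) = 452 + 4*a)
B = -9
1/(N(251, -169) + ((-603 - 932*B) - 22136)) = 1/((452 + 4*(-169)) + ((-603 - 932*(-9)) - 22136)) = 1/((452 - 676) + ((-603 + 8388) - 22136)) = 1/(-224 + (7785 - 22136)) = 1/(-224 - 14351) = 1/(-14575) = -1/14575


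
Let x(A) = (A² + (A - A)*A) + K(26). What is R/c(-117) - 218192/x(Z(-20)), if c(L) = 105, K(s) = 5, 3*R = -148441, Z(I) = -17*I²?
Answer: -65371250597/138720015 ≈ -471.25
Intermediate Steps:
R = -148441/3 (R = (⅓)*(-148441) = -148441/3 ≈ -49480.)
x(A) = 5 + A² (x(A) = (A² + (A - A)*A) + 5 = (A² + 0*A) + 5 = (A² + 0) + 5 = A² + 5 = 5 + A²)
R/c(-117) - 218192/x(Z(-20)) = -148441/3/105 - 218192/(5 + (-17*(-20)²)²) = -148441/3*1/105 - 218192/(5 + (-17*400)²) = -148441/315 - 218192/(5 + (-6800)²) = -148441/315 - 218192/(5 + 46240000) = -148441/315 - 218192/46240005 = -65371250597/138720015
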